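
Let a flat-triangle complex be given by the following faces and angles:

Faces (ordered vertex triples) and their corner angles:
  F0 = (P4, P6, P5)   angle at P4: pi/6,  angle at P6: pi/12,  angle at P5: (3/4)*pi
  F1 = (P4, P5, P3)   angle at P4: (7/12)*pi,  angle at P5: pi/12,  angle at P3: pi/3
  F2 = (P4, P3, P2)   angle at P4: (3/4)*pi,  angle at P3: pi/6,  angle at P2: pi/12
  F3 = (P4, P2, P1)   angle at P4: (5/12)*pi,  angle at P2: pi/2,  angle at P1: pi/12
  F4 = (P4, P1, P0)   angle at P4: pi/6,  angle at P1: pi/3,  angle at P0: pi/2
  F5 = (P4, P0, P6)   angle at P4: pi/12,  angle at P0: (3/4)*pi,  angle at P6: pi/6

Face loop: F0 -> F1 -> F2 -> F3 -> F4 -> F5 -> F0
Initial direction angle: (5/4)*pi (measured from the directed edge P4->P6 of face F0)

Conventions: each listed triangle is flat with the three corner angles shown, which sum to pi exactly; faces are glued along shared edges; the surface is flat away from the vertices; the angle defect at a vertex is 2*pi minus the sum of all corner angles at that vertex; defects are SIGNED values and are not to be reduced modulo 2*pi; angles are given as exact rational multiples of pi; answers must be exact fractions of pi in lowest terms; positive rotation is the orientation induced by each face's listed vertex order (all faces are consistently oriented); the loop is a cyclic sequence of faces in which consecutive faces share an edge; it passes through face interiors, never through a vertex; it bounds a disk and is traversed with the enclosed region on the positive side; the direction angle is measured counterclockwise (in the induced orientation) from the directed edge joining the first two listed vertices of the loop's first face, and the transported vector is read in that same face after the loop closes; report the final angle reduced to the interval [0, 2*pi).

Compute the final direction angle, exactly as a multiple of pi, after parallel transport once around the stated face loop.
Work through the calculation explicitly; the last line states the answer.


enclosed vertex P4: corner angles sum to (13/6)*pi, defect = 2*pi - (13/6)*pi = -pi/6
the final direction is the initial angle plus the enclosed defects, taken mod 2*pi in the induced orientation
final angle = (5/4)*pi - pi/6 = (13/12)*pi (mod 2*pi)

Answer: final direction angle = (13/12)*pi


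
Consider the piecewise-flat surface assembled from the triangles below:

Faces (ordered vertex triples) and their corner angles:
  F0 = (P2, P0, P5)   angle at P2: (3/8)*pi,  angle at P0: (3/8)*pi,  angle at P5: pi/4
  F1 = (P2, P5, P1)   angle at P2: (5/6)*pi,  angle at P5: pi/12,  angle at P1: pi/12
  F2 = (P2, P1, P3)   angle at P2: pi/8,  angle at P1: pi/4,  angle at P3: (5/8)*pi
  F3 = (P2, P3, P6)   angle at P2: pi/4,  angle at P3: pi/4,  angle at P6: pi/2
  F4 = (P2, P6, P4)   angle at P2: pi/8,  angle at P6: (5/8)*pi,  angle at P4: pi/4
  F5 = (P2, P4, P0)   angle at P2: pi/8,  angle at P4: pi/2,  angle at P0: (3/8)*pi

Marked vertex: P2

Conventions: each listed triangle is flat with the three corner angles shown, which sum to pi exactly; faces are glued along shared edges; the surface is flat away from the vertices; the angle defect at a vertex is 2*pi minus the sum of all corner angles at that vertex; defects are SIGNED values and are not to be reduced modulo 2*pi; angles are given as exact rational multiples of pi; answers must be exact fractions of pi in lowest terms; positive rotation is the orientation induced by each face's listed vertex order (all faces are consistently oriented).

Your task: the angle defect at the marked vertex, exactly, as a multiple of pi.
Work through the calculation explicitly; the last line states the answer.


Sum of corner angles at P2: (11/6)*pi
defect = 2*pi - (11/6)*pi

Answer: defect(P2) = pi/6


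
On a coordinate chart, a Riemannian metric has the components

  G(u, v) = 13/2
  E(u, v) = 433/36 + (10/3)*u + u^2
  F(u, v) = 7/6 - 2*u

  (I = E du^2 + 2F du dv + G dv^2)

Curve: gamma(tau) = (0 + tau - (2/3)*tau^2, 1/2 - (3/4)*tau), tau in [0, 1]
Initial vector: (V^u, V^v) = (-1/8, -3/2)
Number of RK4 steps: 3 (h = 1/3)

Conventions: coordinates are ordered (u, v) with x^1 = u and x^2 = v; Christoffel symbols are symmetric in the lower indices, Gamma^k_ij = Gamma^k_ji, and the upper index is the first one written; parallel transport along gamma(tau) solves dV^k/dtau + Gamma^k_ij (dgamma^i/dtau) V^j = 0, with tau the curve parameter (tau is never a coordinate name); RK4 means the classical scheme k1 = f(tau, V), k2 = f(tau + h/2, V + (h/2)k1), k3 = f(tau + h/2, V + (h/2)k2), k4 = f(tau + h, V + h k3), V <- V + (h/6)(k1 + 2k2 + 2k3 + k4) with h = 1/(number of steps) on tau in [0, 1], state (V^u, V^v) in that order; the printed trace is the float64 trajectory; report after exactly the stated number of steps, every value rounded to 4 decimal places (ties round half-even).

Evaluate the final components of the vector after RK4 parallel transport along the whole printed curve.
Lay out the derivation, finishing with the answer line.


gamma'(tau) = (1 - (4/3)*tau, -3/4); f(tau, V)^k = -Gamma^k_ij(gamma(tau)) gamma'^i(tau) V^j; h = 1/3; intermediate values shown to 6 dp
curve data and Christoffel symbols at the stage parameters:
  tau = 0.000000: gamma = (0.000000, 0.500000), gamma' = (1.000000, -0.750000); Gamma_uuu = 0.171398, Gamma_uuv = 0.000000, Gamma_uvv = 0.000000, Gamma_vuu = -0.338456, Gamma_vuv = 0.000000, Gamma_vvv = 0.000000
  tau = 0.166667: gamma = (0.148148, 0.375000), gamma' = (0.777778, -0.750000); Gamma_uuu = 0.167588, Gamma_uuv = 0.000000, Gamma_uvv = 0.000000, Gamma_vuu = -0.330133, Gamma_vuv = 0.000000, Gamma_vvv = 0.000000
  tau = 0.333333: gamma = (0.259259, 0.250000), gamma' = (0.555556, -0.750000); Gamma_uuu = 0.164826, Gamma_uuv = 0.000000, Gamma_uvv = 0.000000, Gamma_vuu = -0.324128, Gamma_vuv = 0.000000, Gamma_vvv = 0.000000
  tau = 0.500000: gamma = (0.333333, 0.125000), gamma' = (0.333333, -0.750000); Gamma_uuu = 0.163028, Gamma_uuv = 0.000000, Gamma_uvv = 0.000000, Gamma_vuu = -0.320233, Gamma_vuv = 0.000000, Gamma_vvv = 0.000000
  tau = 0.666667: gamma = (0.370370, 0.000000), gamma' = (0.111111, -0.750000); Gamma_uuu = 0.162141, Gamma_uuv = 0.000000, Gamma_uvv = 0.000000, Gamma_vuu = -0.318317, Gamma_vuv = 0.000000, Gamma_vvv = 0.000000
  tau = 0.833333: gamma = (0.370370, -0.125000), gamma' = (-0.111111, -0.750000); Gamma_uuu = 0.162141, Gamma_uuv = 0.000000, Gamma_uvv = 0.000000, Gamma_vuu = -0.318317, Gamma_vuv = 0.000000, Gamma_vvv = 0.000000
  tau = 1.000000: gamma = (0.333333, -0.250000), gamma' = (-0.333333, -0.750000); Gamma_uuu = 0.163028, Gamma_uuv = 0.000000, Gamma_uvv = 0.000000, Gamma_vuu = -0.320233, Gamma_vuv = 0.000000, Gamma_vvv = 0.000000
step 0: V^u = -0.1250, V^v = -1.5000
step 1: k1 = (0.021425, -0.042307), k2 = (0.015828, -0.031179), k3 = (0.015949, -0.031419), k4 = (0.010959, -0.021552); V <- V + (h/6)(k1 + 2k2 + 2k3 + k4): V^u = -0.1197, V^v = -1.5105
step 2: k1 = (0.010958, -0.021549), k2 = (0.006404, -0.012579), k3 = (0.006445, -0.012660), k4 = (0.002117, -0.004157); V <- V + (h/6)(k1 + 2k2 + 2k3 + k4): V^u = -0.1175, V^v = -1.5147
step 3: k1 = (0.002117, -0.004156), k2 = (-0.002111, 0.004144), k3 = (-0.002123, 0.004169), k4 = (-0.006425, 0.012620); V <- V + (h/6)(k1 + 2k2 + 2k3 + k4): V^u = -0.1182, V^v = -1.5133

Answer: V^u = -0.1182, V^v = -1.5133


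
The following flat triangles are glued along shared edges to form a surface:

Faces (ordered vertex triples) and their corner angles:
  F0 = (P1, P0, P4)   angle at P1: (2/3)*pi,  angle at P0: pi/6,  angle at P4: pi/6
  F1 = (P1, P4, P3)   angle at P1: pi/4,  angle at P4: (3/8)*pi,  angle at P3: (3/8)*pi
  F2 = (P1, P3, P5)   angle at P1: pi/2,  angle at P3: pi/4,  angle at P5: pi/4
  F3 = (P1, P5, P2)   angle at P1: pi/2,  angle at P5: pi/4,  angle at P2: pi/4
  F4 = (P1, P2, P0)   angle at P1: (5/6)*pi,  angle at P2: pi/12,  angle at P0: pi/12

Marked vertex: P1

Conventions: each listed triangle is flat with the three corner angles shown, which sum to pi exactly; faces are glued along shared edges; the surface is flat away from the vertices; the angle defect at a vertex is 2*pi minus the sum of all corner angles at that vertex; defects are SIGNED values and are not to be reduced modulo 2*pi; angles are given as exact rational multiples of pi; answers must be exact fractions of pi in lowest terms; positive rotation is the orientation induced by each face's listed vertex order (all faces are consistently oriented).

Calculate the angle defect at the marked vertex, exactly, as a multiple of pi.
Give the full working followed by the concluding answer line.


Sum of corner angles at P1: (11/4)*pi
defect = 2*pi - (11/4)*pi

Answer: defect(P1) = (-3/4)*pi


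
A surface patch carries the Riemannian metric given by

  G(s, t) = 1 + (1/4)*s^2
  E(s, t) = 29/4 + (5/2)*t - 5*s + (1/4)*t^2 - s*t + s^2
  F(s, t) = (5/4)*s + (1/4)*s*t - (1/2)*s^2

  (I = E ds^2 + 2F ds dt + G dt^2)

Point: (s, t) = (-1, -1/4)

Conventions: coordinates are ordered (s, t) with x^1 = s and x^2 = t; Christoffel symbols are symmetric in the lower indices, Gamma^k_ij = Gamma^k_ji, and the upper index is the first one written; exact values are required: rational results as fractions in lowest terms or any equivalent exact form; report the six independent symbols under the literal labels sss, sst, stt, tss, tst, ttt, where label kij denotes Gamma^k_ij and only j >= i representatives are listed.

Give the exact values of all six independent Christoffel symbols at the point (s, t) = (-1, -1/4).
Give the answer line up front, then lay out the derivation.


Answer: Gamma_sss = -216/809, Gamma_sst = 108/809, Gamma_stt = 0, Gamma_tss = 32/809, Gamma_tst = -16/809, Gamma_ttt = 0

E = 793/64, F = -27/16, G = 5/4 at the point
E_s = -27/4, E_t = 27/8, F_s = 35/16, F_t = -1/4, G_s = -1/2, G_t = 0
EG - F^2 = 809/64;  g^inv = (64/809) * [[5/4, 27/16], [27/16, 793/64]]
first-kind symbols [ij,l] = (1/2)(d_i g_jl + d_j g_il - d_l g_ij): [ss,s] = E_s/2 = -27/8, [ss,t] = F_s - E_t/2 = 1/2, [st,s] = E_t/2 = 27/16, [st,t] = G_s/2 = -1/4, [tt,s] = F_t - G_s/2 = 0, [tt,t] = G_t/2 = 0
Gamma^s_ij = (G*[ij,s] - F*[ij,t])/(EG - F^2), Gamma^t_ij = (E*[ij,t] - F*[ij,s])/(EG - F^2)


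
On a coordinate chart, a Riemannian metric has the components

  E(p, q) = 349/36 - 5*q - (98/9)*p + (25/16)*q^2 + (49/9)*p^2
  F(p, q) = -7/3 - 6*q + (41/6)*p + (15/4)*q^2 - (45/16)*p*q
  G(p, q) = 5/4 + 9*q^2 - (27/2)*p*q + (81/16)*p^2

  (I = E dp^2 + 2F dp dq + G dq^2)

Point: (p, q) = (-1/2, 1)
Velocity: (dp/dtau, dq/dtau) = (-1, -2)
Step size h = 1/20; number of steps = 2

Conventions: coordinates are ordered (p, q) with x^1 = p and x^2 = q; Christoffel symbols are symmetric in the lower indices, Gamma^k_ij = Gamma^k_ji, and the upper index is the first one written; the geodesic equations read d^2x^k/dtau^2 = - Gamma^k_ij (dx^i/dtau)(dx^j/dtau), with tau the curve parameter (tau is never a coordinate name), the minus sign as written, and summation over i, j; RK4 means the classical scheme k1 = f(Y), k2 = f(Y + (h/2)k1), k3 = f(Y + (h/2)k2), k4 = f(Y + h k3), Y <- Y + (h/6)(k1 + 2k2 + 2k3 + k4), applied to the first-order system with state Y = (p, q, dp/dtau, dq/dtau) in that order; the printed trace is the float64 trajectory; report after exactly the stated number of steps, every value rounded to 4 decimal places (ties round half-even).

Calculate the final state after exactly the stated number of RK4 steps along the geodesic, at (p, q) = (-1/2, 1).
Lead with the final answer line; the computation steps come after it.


Answer: p = -0.6185, q = 0.7878, dp/dtau = -1.3522, dq/dtau = -2.2458

f(Y) = (dp/dtau, dq/dtau, -Gamma^p_ij Y'^i Y'^j, -Gamma^q_ij Y'^i Y'^j) with the Gammas evaluated at the stage position; h = 0.050000; intermediate values shown to 6 dp
step 0: p = -0.5000, q = 1.0000, dp/dtau = -1.0000, dq/dtau = -2.0000
step 1:
  k1: at (p, q) = (-0.500000, 1.000000), (dp/dtau, dq/dtau) = (-1.000000, -2.000000); Gamma_ppp = -0.596950, Gamma_ppq = -0.401411, Gamma_pqq = 1.559114, Gamma_qpp = 0.055963, Gamma_qpq = -0.653033, Gamma_qqq = 1.240330; k1 = (-1.000000, -2.000000, -4.033861, -2.405152)
  k2: at (p, q) = (-0.525000, 0.950000), (dp/dtau, dq/dtau) = (-1.100847, -2.060129); Gamma_ppp = -0.576077, Gamma_ppq = -0.417974, Gamma_pqq = 1.503575, Gamma_qpp = 0.070872, Gamma_qpq = -0.681484, Gamma_qqq = 1.278144; k2 = (-1.100847, -2.060129, -3.787408, -2.419443)
  k3: at (p, q) = (-0.527521, 0.948497), (dp/dtau, dq/dtau) = (-1.094685, -2.060486); Gamma_ppp = -0.574956, Gamma_ppq = -0.417449, Gamma_pqq = 1.499406, Gamma_qpp = 0.071174, Gamma_qpq = -0.681407, Gamma_qqq = 1.277265; k3 = (-1.094685, -2.060486, -3.793711, -2.434112)
  k4: at (p, q) = (-0.554734, 0.896976), (dp/dtau, dq/dtau) = (-1.189686, -2.121706); Gamma_ppp = -0.552307, Gamma_ppq = -0.433257, Gamma_pqq = 1.443640, Gamma_qpp = 0.089083, Gamma_qpq = -0.711808, Gamma_qqq = 1.315232; k4 = (-1.189686, -2.121706, -3.529808, -2.453339)
  Y <- Y + (h/6)(k1 + 2k2 + 2k3 + k4): p = -0.5548, q = 0.8970, dp/dtau = -1.1894, dq/dtau = -2.1214
step 2:
  k1: at (p, q) = (-0.554840, 0.896976), (dp/dtau, dq/dtau) = (-1.189383, -2.121380); Gamma_ppp = -0.552283, Gamma_ppq = -0.433194, Gamma_pqq = 1.443496, Gamma_qpp = 0.089068, Gamma_qpq = -0.711746, Gamma_qqq = 1.315106; k1 = (-1.189383, -2.121380, -3.528808, -2.452653)
  k2: at (p, q) = (-0.584574, 0.843941), (dp/dtau, dq/dtau) = (-1.277603, -2.182696); Gamma_ppp = -0.527763, Gamma_ppq = -0.448060, Gamma_pqq = 1.387303, Gamma_qpp = 0.110336, Gamma_qpq = -0.744018, Gamma_qqq = 1.352912; k2 = (-1.277603, -2.182696, -3.248946, -2.476030)
  k3: at (p, q) = (-0.586780, 0.842408), (dp/dtau, dq/dtau) = (-1.270606, -2.183281); Gamma_ppp = -0.526785, Gamma_ppq = -0.447654, Gamma_pqq = 1.383996, Gamma_qpp = 0.110759, Gamma_qpq = -0.744112, Gamma_qqq = 1.352343; k3 = (-1.270606, -2.183281, -3.262985, -2.496579)
  k4: at (p, q) = (-0.618370, 0.787812), (dp/dtau, dq/dtau) = (-1.352532, -2.246209); Gamma_ppp = -0.500541, Gamma_ppq = -0.461951, Gamma_pqq = 1.328809, Gamma_qpp = 0.136072, Gamma_qpq = -0.778823, Gamma_qqq = 1.390875; k4 = (-1.352532, -2.246209, -2.981906, -2.534282)
  Y <- Y + (h/6)(k1 + 2k2 + 2k3 + k4): p = -0.6185, q = 0.7878, dp/dtau = -1.3522, dq/dtau = -2.2458


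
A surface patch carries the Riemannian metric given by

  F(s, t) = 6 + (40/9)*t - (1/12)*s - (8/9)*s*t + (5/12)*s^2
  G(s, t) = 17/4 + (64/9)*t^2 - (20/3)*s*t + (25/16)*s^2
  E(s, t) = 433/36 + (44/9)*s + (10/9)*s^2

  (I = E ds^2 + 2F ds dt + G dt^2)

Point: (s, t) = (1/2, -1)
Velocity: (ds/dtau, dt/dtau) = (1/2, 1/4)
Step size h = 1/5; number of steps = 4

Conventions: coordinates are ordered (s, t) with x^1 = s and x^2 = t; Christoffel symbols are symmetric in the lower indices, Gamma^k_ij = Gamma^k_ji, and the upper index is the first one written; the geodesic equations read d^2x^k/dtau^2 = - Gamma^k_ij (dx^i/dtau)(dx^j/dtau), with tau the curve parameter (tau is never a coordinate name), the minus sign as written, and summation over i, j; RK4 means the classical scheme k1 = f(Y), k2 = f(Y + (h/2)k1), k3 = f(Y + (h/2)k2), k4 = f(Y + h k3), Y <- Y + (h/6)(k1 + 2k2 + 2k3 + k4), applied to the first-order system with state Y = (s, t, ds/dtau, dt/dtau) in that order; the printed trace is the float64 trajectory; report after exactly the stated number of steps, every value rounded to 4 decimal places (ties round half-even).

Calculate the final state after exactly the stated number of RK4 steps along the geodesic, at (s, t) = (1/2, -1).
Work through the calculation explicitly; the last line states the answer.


f(Y) = (ds/dtau, dt/dtau, -Gamma^s_ij Y'^i Y'^j, -Gamma^t_ij Y'^i Y'^j) with the Gammas evaluated at the stage position; h = 0.200000; intermediate values shown to 6 dp
step 0: s = 0.5000, t = -1.0000, ds/dtau = 0.5000, dt/dtau = 0.2500
step 1:
  k1: at (s, t) = (0.500000, -1.000000), (ds/dtau, dt/dtau) = (0.500000, 0.250000); Gamma_sss = 0.195804, Gamma_sst = -0.038883, Gamma_stt = 0.075031, Gamma_tss = 0.054251, Gamma_tst = 0.278075, Gamma_ttt = -0.592144; k1 = (0.500000, 0.250000, -0.043920, -0.046072)
  k2: at (s, t) = (0.550000, -0.975000), (ds/dtau, dt/dtau) = (0.495608, 0.245393); Gamma_sss = 0.195064, Gamma_sst = -0.041212, Gamma_stt = 0.077473, Gamma_tss = 0.053656, Gamma_tst = 0.278995, Gamma_ttt = -0.593647; k2 = (0.495608, 0.245393, -0.042554, -0.045293)
  k3: at (s, t) = (0.549561, -0.975461), (ds/dtau, dt/dtau) = (0.495745, 0.245471); Gamma_sss = 0.195072, Gamma_sst = -0.041170, Gamma_stt = 0.077350, Gamma_tss = 0.053672, Gamma_tst = 0.278956, Gamma_ttt = -0.593561; k3 = (0.495745, 0.245471, -0.042582, -0.045318)
  k4: at (s, t) = (0.599149, -0.950906), (ds/dtau, dt/dtau) = (0.491484, 0.240936); Gamma_sss = 0.194308, Gamma_sst = -0.043375, Gamma_stt = 0.079582, Gamma_tss = 0.053114, Gamma_tst = 0.279875, Gamma_ttt = -0.595017; k4 = (0.491484, 0.240936, -0.041284, -0.044572)
  Y <- Y + (h/6)(k1 + 2k2 + 2k3 + k4): s = 0.5991, t = -0.9509, ds/dtau = 0.4915, dt/dtau = 0.2409
step 2:
  k1: at (s, t) = (0.599140, -0.950911), (ds/dtau, dt/dtau) = (0.491484, 0.240938); Gamma_sss = 0.194309, Gamma_sst = -0.043374, Gamma_stt = 0.079581, Gamma_tss = 0.053114, Gamma_tst = 0.279875, Gamma_ttt = -0.595016; k1 = (0.491484, 0.240938, -0.041284, -0.044573)
  k2: at (s, t) = (0.648288, -0.926817), (ds/dtau, dt/dtau) = (0.487356, 0.236480); Gamma_sss = 0.193524, Gamma_sst = -0.045459, Gamma_stt = 0.081610, Gamma_tss = 0.052592, Gamma_tst = 0.280788, Gamma_ttt = -0.596419; k2 = (0.487356, 0.236480, -0.040051, -0.043860)
  k3: at (s, t) = (0.647875, -0.927263), (ds/dtau, dt/dtau) = (0.487479, 0.236552); Gamma_sss = 0.193532, Gamma_sst = -0.045420, Gamma_stt = 0.081494, Gamma_tss = 0.052608, Gamma_tst = 0.280748, Gamma_ttt = -0.596331; k3 = (0.487479, 0.236552, -0.040075, -0.043881)
  k4: at (s, t) = (0.696635, -0.903601), (ds/dtau, dt/dtau) = (0.483469, 0.232162); Gamma_sss = 0.192728, Gamma_sst = -0.047393, Gamma_stt = 0.083334, Gamma_tss = 0.052122, Gamma_tst = 0.281652, Gamma_ttt = -0.597675; k4 = (0.483469, 0.232162, -0.038901, -0.043196)
  Y <- Y + (h/6)(k1 + 2k2 + 2k3 + k4): s = 0.6966, t = -0.9036, ds/dtau = 0.4835, dt/dtau = 0.2322
step 3:
  k1: at (s, t) = (0.696627, -0.903606), (ds/dtau, dt/dtau) = (0.483470, 0.232163); Gamma_sss = 0.192728, Gamma_sst = -0.047392, Gamma_stt = 0.083334, Gamma_tss = 0.052122, Gamma_tst = 0.281651, Gamma_ttt = -0.597675; k1 = (0.483470, 0.232163, -0.038901, -0.043196)
  k2: at (s, t) = (0.744974, -0.880389), (ds/dtau, dt/dtau) = (0.479579, 0.227843); Gamma_sss = 0.191906, Gamma_sst = -0.049257, Gamma_stt = 0.084991, Gamma_tss = 0.051673, Gamma_tst = 0.282542, Gamma_ttt = -0.598954; k2 = (0.479579, 0.227843, -0.037785, -0.042538)
  k3: at (s, t) = (0.744585, -0.880821), (ds/dtau, dt/dtau) = (0.479691, 0.227909); Gamma_sss = 0.191913, Gamma_sst = -0.049220, Gamma_stt = 0.084880, Gamma_tss = 0.051688, Gamma_tst = 0.282501, Gamma_ttt = -0.598865; k3 = (0.479691, 0.227909, -0.037807, -0.042557)
  k4: at (s, t) = (0.792565, -0.858024), (ds/dtau, dt/dtau) = (0.475908, 0.223651); Gamma_sss = 0.191074, Gamma_sst = -0.050984, Gamma_stt = 0.086367, Gamma_tss = 0.051275, Gamma_tst = 0.283376, Gamma_ttt = -0.600076; k4 = (0.475908, 0.223651, -0.036743, -0.041921)
  Y <- Y + (h/6)(k1 + 2k2 + 2k3 + k4): s = 0.7926, t = -0.8580, ds/dtau = 0.4759, dt/dtau = 0.2237
step 4:
  k1: at (s, t) = (0.792558, -0.858028), (ds/dtau, dt/dtau) = (0.475909, 0.223653); Gamma_sss = 0.191074, Gamma_sst = -0.050984, Gamma_stt = 0.086367, Gamma_tss = 0.051275, Gamma_tst = 0.283376, Gamma_ttt = -0.600076; k1 = (0.475909, 0.223653, -0.036743, -0.041921)
  k2: at (s, t) = (0.840149, -0.835663), (ds/dtau, dt/dtau) = (0.472234, 0.219460); Gamma_sss = 0.190220, Gamma_sst = -0.052650, Gamma_stt = 0.087688, Gamma_tss = 0.050898, Gamma_tst = 0.284231, Gamma_ttt = -0.601213; k2 = (0.472234, 0.219460, -0.035730, -0.041308)
  k3: at (s, t) = (0.839781, -0.836082), (ds/dtau, dt/dtau) = (0.472336, 0.219522); Gamma_sss = 0.190228, Gamma_sst = -0.052616, Gamma_stt = 0.087582, Gamma_tss = 0.050912, Gamma_tst = 0.284190, Gamma_ttt = -0.601123; k3 = (0.472336, 0.219522, -0.035749, -0.041325)
  k4: at (s, t) = (0.887025, -0.814124), (ds/dtau, dt/dtau) = (0.468759, 0.215388); Gamma_sss = 0.189359, Gamma_sst = -0.054190, Gamma_stt = 0.088749, Gamma_tss = 0.050570, Gamma_tst = 0.285023, Gamma_ttt = -0.602185; k4 = (0.468759, 0.215388, -0.034783, -0.040730)
  Y <- Y + (h/6)(k1 + 2k2 + 2k3 + k4): s = 0.8870, t = -0.8141, ds/dtau = 0.4688, dt/dtau = 0.2154

Answer: s = 0.8870, t = -0.8141, ds/dtau = 0.4688, dt/dtau = 0.2154


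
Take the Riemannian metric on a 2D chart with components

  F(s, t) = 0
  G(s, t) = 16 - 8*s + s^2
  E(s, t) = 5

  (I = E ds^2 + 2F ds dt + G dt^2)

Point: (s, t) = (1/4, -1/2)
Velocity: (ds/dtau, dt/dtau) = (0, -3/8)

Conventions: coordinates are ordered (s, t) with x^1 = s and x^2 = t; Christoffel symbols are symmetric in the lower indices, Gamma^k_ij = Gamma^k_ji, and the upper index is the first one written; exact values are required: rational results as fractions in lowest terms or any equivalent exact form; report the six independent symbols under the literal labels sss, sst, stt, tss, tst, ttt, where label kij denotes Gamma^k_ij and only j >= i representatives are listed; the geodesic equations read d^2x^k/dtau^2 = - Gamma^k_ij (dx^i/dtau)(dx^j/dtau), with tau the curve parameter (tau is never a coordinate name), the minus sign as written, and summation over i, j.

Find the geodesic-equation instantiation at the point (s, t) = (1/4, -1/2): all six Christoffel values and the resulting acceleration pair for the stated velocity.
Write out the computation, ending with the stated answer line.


E = 5, F = 0, G = 225/16 at the point
E_s = 0, E_t = 0, F_s = 0, F_t = 0, G_s = -15/2, G_t = 0
EG - F^2 = 1125/16;  g^inv = (16/1125) * [[225/16, 0], [0, 5]]
first-kind symbols [ij,l] = (1/2)(d_i g_jl + d_j g_il - d_l g_ij): [ss,s] = E_s/2 = 0, [ss,t] = F_s - E_t/2 = 0, [st,s] = E_t/2 = 0, [st,t] = G_s/2 = -15/4, [tt,s] = F_t - G_s/2 = 15/4, [tt,t] = G_t/2 = 0
Gamma^s_ij = (G*[ij,s] - F*[ij,t])/(EG - F^2), Gamma^t_ij = (E*[ij,t] - F*[ij,s])/(EG - F^2)
Gamma_sss = 0, Gamma_sst = 0, Gamma_stt = 3/4, Gamma_tss = 0, Gamma_tst = -4/15, Gamma_ttt = 0
d^2s/dtau^2 = -(Gamma_sss*(0)^2 + 2*Gamma_sst*(0)*(-3/8) + Gamma_stt*(-3/8)^2) = -27/256
d^2t/dtau^2 = -(Gamma_tss*(0)^2 + 2*Gamma_tst*(0)*(-3/8) + Gamma_ttt*(-3/8)^2) = 0

Answer: Gamma_sss = 0, Gamma_sst = 0, Gamma_stt = 3/4, Gamma_tss = 0, Gamma_tst = -4/15, Gamma_ttt = 0; accelerations (d^2s/dtau^2, d^2t/dtau^2) = (-27/256, 0)


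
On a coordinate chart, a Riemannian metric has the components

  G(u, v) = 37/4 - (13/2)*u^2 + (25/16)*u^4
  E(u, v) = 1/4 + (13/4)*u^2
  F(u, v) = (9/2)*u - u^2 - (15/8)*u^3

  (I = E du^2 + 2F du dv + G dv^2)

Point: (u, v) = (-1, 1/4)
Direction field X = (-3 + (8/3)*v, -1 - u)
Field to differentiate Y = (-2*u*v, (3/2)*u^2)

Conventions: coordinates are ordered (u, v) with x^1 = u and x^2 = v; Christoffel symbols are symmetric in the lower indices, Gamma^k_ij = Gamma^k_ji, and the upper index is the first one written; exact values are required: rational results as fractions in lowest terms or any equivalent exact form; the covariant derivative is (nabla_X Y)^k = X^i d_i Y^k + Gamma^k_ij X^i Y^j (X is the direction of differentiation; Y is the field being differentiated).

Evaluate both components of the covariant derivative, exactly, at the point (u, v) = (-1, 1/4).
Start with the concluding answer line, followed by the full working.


Answer: (nabla_X Y)^u = -357/25, (nabla_X Y)^v = -224/25

E = 7/2, F = -29/8, G = 69/16 at the point
E_u = -13/2, E_v = 0, F_u = 7/8, F_v = 0, G_u = 27/4, G_v = 0
EG - F^2 = 125/64;  g^inv = (64/125) * [[69/16, 29/8], [29/8, 7/2]]
first-kind symbols [ij,l] = (1/2)(d_i g_jl + d_j g_il - d_l g_ij): [uu,u] = E_u/2 = -13/4, [uu,v] = F_u - E_v/2 = 7/8, [uv,u] = E_v/2 = 0, [uv,v] = G_u/2 = 27/8, [vv,u] = F_v - G_u/2 = -27/8, [vv,v] = G_v/2 = 0
Gamma^u_ij = (G*[ij,u] - F*[ij,v])/(EG - F^2), Gamma^v_ij = (E*[ij,v] - F*[ij,u])/(EG - F^2)
Gamma_uuu = -694/125, Gamma_uuv = 783/125, Gamma_uvv = -1863/250, Gamma_vuu = -558/125, Gamma_vuv = 756/125, Gamma_vvv = -783/125
X = (-7/3, 0), Y = (1/2, 3/2) at the point


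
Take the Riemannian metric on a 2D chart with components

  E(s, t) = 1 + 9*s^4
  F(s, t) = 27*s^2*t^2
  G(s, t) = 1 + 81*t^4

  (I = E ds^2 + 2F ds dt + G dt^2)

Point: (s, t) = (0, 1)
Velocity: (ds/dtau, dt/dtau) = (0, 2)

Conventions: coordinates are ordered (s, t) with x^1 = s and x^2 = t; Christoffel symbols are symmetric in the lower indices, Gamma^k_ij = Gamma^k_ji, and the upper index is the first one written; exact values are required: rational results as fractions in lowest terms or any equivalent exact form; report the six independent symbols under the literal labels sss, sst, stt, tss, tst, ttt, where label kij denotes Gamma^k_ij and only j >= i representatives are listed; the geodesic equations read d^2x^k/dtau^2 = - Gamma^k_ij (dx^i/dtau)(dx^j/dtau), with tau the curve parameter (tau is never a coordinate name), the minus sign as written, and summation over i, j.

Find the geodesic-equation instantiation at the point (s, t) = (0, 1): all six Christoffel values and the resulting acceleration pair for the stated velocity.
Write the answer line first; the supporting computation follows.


Answer: Gamma_sss = 0, Gamma_sst = 0, Gamma_stt = 0, Gamma_tss = 0, Gamma_tst = 0, Gamma_ttt = 81/41; accelerations (d^2s/dtau^2, d^2t/dtau^2) = (0, -324/41)

E = 1, F = 0, G = 82 at the point
E_s = 0, E_t = 0, F_s = 0, F_t = 0, G_s = 0, G_t = 324
EG - F^2 = 82;  g^inv = (1/82) * [[82, 0], [0, 1]]
first-kind symbols [ij,l] = (1/2)(d_i g_jl + d_j g_il - d_l g_ij): [ss,s] = E_s/2 = 0, [ss,t] = F_s - E_t/2 = 0, [st,s] = E_t/2 = 0, [st,t] = G_s/2 = 0, [tt,s] = F_t - G_s/2 = 0, [tt,t] = G_t/2 = 162
Gamma^s_ij = (G*[ij,s] - F*[ij,t])/(EG - F^2), Gamma^t_ij = (E*[ij,t] - F*[ij,s])/(EG - F^2)
Gamma_sss = 0, Gamma_sst = 0, Gamma_stt = 0, Gamma_tss = 0, Gamma_tst = 0, Gamma_ttt = 81/41
d^2s/dtau^2 = -(Gamma_sss*(0)^2 + 2*Gamma_sst*(0)*(2) + Gamma_stt*(2)^2) = 0
d^2t/dtau^2 = -(Gamma_tss*(0)^2 + 2*Gamma_tst*(0)*(2) + Gamma_ttt*(2)^2) = -324/41


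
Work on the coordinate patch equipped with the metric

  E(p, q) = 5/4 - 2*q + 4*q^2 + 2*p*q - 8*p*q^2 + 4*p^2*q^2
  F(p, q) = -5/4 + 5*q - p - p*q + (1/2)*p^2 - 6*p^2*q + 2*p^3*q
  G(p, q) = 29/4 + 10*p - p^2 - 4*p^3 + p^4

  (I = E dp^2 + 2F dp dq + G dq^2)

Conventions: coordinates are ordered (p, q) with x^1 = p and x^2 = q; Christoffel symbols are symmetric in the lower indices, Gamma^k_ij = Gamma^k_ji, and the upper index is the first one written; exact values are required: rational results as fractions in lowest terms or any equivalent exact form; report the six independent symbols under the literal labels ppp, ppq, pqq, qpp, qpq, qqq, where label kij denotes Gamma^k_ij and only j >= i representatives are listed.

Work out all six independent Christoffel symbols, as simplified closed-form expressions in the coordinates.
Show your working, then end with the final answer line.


E = 5/4 - 2*q + 4*q^2 + 2*p*q - 8*p*q^2 + 4*p^2*q^2; F = -5/4 + 5*q - p - p*q + (1/2)*p^2 - 6*p^2*q + 2*p^3*q; G = 29/4 + 10*p - p^2 - 4*p^3 + p^4
Gamma^k_ij = (1/2) g^{kl} (d_i g_jl + d_j g_il - d_l g_ij), with g^inv = (1/(EG-F^2)) [[G, -F], [-F, E]]
first partials: E_p = 2*q - 8*q^2 + 8*p*q^2, E_q = -2 + 8*q + 2*p - 16*p*q + 8*p^2*q, F_p = -1 - q + p - 12*p*q + 6*p^2*q, F_q = 5 - p - 6*p^2 + 2*p^3, G_p = 10 - 2*p - 12*p^2 + 4*p^3, G_q = 0
D = EG - F^2 = 15/2 - 2*q + 10*p + 4*q^2 + 2*p*q - p^2 - 8*p*q^2 - 4*p^3 + 4*p^2*q^2 + p^4
expanded: Gamma^p_pp = (G E_p - 2F F_p + F E_q)/(2D), Gamma^p_pq = (G E_q - F G_p)/(2D), Gamma^p_qq = (2G F_q - G G_p - F G_q)/(2D), Gamma^q_pp = (2E F_p - E E_q - F E_p)/(2D), Gamma^q_pq = (E G_p - F E_q)/(2D), Gamma^q_qq = (E G_q - 2F F_q + F G_p)/(2D); substitute and cancel common factors

Answer: Gamma_ppp = (8*p*q^2 - 8*q^2 + 2*q)/(2*p^4 - 8*p^3 + 8*p^2*q^2 - 2*p^2 - 16*p*q^2 + 4*p*q + 20*p + 8*q^2 - 4*q + 15), Gamma_ppq = (8*p^2*q - 16*p*q + 2*p + 8*q - 2)/(2*p^4 - 8*p^3 + 8*p^2*q^2 - 2*p^2 - 16*p*q^2 + 4*p*q + 20*p + 8*q^2 - 4*q + 15), Gamma_pqq = 0, Gamma_qpp = (4*p^2*q - 8*p*q - 10*q)/(2*p^4 - 8*p^3 + 8*p^2*q^2 - 2*p^2 - 16*p*q^2 + 4*p*q + 20*p + 8*q^2 - 4*q + 15), Gamma_qpq = (4*p^3 - 12*p^2 - 2*p + 10)/(2*p^4 - 8*p^3 + 8*p^2*q^2 - 2*p^2 - 16*p*q^2 + 4*p*q + 20*p + 8*q^2 - 4*q + 15), Gamma_qqq = 0


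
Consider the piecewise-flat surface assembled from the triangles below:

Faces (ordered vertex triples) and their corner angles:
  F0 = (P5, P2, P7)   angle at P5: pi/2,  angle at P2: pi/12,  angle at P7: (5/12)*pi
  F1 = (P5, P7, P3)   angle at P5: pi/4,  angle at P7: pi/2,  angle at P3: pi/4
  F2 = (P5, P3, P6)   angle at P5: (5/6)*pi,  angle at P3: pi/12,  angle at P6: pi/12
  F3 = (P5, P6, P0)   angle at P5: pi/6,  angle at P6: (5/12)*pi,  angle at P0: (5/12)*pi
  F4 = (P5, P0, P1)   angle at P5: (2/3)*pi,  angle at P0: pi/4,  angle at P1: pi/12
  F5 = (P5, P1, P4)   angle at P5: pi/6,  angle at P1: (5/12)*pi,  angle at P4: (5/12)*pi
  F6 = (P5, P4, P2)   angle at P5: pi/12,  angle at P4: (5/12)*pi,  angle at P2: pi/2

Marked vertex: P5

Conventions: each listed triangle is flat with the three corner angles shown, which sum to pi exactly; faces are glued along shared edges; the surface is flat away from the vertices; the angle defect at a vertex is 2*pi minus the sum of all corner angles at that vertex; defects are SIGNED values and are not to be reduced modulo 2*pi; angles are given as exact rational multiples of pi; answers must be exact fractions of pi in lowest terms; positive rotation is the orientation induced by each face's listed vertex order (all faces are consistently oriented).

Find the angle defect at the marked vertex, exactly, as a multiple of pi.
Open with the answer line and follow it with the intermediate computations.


Answer: defect(P5) = (-2/3)*pi

Sum of corner angles at P5: (8/3)*pi
defect = 2*pi - (8/3)*pi


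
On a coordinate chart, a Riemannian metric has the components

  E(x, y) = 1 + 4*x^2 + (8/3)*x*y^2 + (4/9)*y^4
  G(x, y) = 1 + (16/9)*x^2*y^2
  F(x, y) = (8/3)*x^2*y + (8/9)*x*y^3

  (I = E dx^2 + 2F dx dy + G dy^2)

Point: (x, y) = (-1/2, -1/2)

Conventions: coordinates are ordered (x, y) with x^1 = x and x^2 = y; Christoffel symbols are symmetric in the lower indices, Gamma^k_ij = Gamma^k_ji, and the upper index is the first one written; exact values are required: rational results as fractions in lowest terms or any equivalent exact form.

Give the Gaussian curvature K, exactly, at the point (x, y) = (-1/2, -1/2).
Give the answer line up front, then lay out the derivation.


Answer: K = -2304/4225

E = 61/36, F = -5/18, G = 10/9, EG - F^2 = 65/36 at the point
E_x = -10/3, E_y = 10/9, F_x = 11/9, F_y = 1/3, G_x = -4/9, G_y = -4/9
E_yy = -4/3, F_xy = -2, G_xx = 8/9
Evaluate Brioschi's two determinant matrices M1, M2 and divide by (EG - F^2)^2.
M1 = [[-E_yy/2 + F_xy - G_xx/2, E_x/2, F_x - E_y/2], [F_y - G_x/2, E, F], [G_y/2, F, G]] = [[-16/9, -5/3, 2/3], [5/9, 61/36, -5/18], [-2/9, -5/18, 10/9]]; det M1 = -173/81
M2 = [[0, E_y/2, G_x/2], [E_y/2, E, F], [G_x/2, F, G]] = [[0, 5/9, -2/9], [5/9, 61/36, -5/18], [-2/9, -5/18, 10/9]]; det M2 = -29/81
det M1 - det M2 = -16/9; K = -16/9 / (65/36)^2 = -2304/4225


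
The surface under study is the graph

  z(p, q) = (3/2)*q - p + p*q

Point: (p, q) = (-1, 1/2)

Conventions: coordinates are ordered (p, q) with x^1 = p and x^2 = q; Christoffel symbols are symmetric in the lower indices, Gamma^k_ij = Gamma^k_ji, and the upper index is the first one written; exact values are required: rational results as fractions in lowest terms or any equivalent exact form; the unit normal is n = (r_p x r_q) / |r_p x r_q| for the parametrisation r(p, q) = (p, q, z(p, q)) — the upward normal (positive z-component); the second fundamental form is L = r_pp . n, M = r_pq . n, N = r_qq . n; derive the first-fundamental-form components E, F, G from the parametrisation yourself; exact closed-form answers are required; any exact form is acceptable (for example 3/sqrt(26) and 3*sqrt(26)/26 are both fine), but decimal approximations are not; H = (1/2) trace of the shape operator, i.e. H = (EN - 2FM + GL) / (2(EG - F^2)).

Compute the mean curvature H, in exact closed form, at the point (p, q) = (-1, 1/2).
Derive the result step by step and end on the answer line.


z_p = -1/2, z_q = 1/2, z_pp = 0, z_pq = 1, z_qq = 0
E = 5/4, F = -1/4, G = 5/4; answer radicand W^2 = 3/2
unnormalised second-form numerators: l = 0, m = 1, n = 0; L = l/sqrt(3/2), and similarly M = m/sqrt(W^2), N = n/sqrt(W^2)
H = (E*n - 2*F*m + G*l) / (2*(EG - F^2)*sqrt(W^2)); E*n - 2*F*m + G*l = 1/2, EG - F^2 = 3/2, so H = (1/6)/sqrt(3/2)

Answer: H = sqrt(6)/18


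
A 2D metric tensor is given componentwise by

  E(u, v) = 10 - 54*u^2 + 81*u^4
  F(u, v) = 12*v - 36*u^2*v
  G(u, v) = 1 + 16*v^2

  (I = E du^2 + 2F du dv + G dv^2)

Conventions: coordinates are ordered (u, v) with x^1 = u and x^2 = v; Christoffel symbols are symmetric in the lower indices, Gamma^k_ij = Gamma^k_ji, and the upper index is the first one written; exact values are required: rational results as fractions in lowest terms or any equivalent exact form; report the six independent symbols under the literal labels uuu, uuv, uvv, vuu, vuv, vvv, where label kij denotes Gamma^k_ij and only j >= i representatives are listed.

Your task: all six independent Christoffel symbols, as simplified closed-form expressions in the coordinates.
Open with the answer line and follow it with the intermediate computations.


Answer: Gamma_uuu = (162*u^3 - 54*u)/(81*u^4 - 54*u^2 + 16*v^2 + 10), Gamma_uuv = 0, Gamma_uvv = (12 - 36*u^2)/(81*u^4 - 54*u^2 + 16*v^2 + 10), Gamma_vuu = -72*u*v/(81*u^4 - 54*u^2 + 16*v^2 + 10), Gamma_vuv = 0, Gamma_vvv = 16*v/(81*u^4 - 54*u^2 + 16*v^2 + 10)

E = 10 - 54*u^2 + 81*u^4; F = 12*v - 36*u^2*v; G = 1 + 16*v^2
Gamma^k_ij = (1/2) g^{kl} (d_i g_jl + d_j g_il - d_l g_ij), with g^inv = (1/(EG-F^2)) [[G, -F], [-F, E]]
first partials: E_u = -108*u + 324*u^3, E_v = 0, F_u = -72*u*v, F_v = 12 - 36*u^2, G_u = 0, G_v = 32*v
D = EG - F^2 = 10 + 16*v^2 - 54*u^2 + 81*u^4
expanded: Gamma^u_uu = (G E_u - 2F F_u + F E_v)/(2D), Gamma^u_uv = (G E_v - F G_u)/(2D), Gamma^u_vv = (2G F_v - G G_u - F G_v)/(2D), Gamma^v_uu = (2E F_u - E E_v - F E_u)/(2D), Gamma^v_uv = (E G_u - F E_v)/(2D), Gamma^v_vv = (E G_v - 2F F_v + F G_u)/(2D); substitute and cancel common factors


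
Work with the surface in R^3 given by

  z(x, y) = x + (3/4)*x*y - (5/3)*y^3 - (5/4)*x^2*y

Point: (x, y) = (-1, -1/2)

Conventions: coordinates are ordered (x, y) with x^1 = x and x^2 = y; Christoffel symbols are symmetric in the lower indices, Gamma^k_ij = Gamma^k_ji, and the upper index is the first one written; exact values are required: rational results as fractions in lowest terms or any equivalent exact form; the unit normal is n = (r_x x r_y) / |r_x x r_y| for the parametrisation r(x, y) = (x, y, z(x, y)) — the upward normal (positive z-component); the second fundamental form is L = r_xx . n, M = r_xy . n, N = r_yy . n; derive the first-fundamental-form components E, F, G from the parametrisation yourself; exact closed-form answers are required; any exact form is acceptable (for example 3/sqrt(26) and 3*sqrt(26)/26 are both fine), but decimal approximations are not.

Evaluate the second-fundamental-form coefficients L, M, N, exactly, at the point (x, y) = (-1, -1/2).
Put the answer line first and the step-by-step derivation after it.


Answer: L = 2*sqrt(85)/51, M = 26*sqrt(85)/255, N = 8*sqrt(85)/51

z_x = -5/8, z_y = -13/4, z_xx = 5/4, z_xy = 13/4, z_yy = 5
E = 89/64, F = 65/32, G = 185/16; answer radicand W^2 = 765/64
unnormalised second-form numerators: l = 5/4, m = 13/4, n = 5; L = l/sqrt(765/64), and similarly M = m/sqrt(W^2), N = n/sqrt(W^2)


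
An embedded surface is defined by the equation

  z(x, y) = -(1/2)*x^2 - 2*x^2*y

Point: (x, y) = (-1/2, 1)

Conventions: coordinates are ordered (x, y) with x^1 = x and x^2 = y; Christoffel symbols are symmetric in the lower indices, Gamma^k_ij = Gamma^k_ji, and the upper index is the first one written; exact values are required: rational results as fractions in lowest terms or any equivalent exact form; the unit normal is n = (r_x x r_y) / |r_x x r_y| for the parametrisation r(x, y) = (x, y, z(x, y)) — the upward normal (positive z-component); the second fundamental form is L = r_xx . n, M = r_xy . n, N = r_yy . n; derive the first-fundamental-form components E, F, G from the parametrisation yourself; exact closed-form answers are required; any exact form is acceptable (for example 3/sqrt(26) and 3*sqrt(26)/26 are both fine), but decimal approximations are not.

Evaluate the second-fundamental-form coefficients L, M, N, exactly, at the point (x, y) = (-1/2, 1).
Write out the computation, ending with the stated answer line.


z_x = 5/2, z_y = -1/2, z_xx = -5, z_xy = 2, z_yy = 0
E = 29/4, F = -5/4, G = 5/4; answer radicand W^2 = 15/2
unnormalised second-form numerators: l = -5, m = 2, n = 0; L = l/sqrt(15/2), and similarly M = m/sqrt(W^2), N = n/sqrt(W^2)

Answer: L = -sqrt(30)/3, M = 2*sqrt(30)/15, N = 0


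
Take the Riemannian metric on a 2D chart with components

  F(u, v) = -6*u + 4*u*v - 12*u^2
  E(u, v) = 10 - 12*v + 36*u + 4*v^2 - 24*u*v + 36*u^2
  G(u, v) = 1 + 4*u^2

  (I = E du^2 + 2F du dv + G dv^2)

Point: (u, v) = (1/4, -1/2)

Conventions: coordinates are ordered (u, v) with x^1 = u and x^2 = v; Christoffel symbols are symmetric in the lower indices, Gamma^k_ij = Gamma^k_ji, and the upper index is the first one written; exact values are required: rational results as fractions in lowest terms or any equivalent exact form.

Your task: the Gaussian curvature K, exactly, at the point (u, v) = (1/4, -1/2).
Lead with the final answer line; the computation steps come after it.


Answer: K = -16/3969

E = 125/4, F = -11/4, G = 5/4, EG - F^2 = 63/2 at the point
E_u = 66, E_v = -22, F_u = -14, F_v = 1, G_u = 2, G_v = 0
E_vv = 8, F_uv = 4, G_uu = 8
Using the Brioschi determinant formula for K from the metric derivatives:
M1 = [[-E_vv/2 + F_uv - G_uu/2, E_u/2, F_u - E_v/2], [F_v - G_u/2, E, F], [G_v/2, F, G]] = [[-4, 33, -3], [0, 125/4, -11/4], [0, -11/4, 5/4]]; det M1 = -126
M2 = [[0, E_v/2, G_u/2], [E_v/2, E, F], [G_u/2, F, G]] = [[0, -11, 1], [-11, 125/4, -11/4], [1, -11/4, 5/4]]; det M2 = -122
det M1 - det M2 = -4; K = -4 / (63/2)^2 = -16/3969


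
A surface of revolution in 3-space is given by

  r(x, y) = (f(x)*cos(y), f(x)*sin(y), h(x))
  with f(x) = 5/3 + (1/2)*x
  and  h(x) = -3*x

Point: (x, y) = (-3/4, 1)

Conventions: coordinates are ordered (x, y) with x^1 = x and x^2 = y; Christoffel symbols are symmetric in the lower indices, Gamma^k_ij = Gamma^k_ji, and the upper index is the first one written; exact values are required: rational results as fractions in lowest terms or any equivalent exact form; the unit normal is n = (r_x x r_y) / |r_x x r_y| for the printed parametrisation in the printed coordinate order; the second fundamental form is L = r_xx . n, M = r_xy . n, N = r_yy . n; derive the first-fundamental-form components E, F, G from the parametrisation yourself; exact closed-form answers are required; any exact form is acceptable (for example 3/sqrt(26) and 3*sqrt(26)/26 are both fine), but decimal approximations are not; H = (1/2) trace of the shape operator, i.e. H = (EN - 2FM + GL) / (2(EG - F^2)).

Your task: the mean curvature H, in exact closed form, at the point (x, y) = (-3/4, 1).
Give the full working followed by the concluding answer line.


f = 31/24, f' = 1/2, f'' = 0, h' = -3, h'' = 0
E = 37/4, F = 0, G = 961/576; answer radicand W^2 = 37/4
unnormalised second-form numerators: l = 0, m = 0, n = -31/8; L = l/sqrt(37/4), and similarly M = m/sqrt(W^2), N = n/sqrt(W^2)
H = (E*n - 2*F*m + G*l) / (2*(EG - F^2)*sqrt(W^2)); E*n - 2*F*m + G*l = -1147/32, EG - F^2 = 35557/2304, so H = (-36/31)/sqrt(37/4)

Answer: H = -72*sqrt(37)/1147


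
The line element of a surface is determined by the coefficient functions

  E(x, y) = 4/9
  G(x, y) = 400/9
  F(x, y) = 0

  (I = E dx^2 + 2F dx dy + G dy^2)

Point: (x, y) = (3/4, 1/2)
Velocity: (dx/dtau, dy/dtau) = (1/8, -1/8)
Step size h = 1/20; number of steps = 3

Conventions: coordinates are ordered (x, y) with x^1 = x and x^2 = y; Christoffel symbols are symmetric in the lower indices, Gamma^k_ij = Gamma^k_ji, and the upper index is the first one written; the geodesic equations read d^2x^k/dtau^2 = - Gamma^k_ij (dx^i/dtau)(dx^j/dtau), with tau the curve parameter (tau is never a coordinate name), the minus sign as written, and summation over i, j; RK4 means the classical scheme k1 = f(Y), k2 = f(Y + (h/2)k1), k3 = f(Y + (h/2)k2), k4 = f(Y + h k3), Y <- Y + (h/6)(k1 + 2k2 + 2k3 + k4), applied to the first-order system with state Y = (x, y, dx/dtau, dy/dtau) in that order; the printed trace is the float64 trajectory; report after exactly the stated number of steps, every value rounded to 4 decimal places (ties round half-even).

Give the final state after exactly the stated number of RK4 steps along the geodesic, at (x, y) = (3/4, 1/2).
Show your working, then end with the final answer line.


f(Y) = (dx/dtau, dy/dtau, -Gamma^x_ij Y'^i Y'^j, -Gamma^y_ij Y'^i Y'^j) with the Gammas evaluated at the stage position; h = 0.050000; intermediate values shown to 6 dp
step 0: x = 0.7500, y = 0.5000, dx/dtau = 0.1250, dy/dtau = -0.1250
step 1:
  k1: at (x, y) = (0.750000, 0.500000), (dx/dtau, dy/dtau) = (0.125000, -0.125000); Gamma_xxx = 0.000000, Gamma_xxy = 0.000000, Gamma_xyy = 0.000000, Gamma_yxx = 0.000000, Gamma_yxy = 0.000000, Gamma_yyy = 0.000000; k1 = (0.125000, -0.125000, 0.000000, 0.000000)
  k2: at (x, y) = (0.753125, 0.496875), (dx/dtau, dy/dtau) = (0.125000, -0.125000); Gamma_xxx = 0.000000, Gamma_xxy = 0.000000, Gamma_xyy = 0.000000, Gamma_yxx = 0.000000, Gamma_yxy = 0.000000, Gamma_yyy = 0.000000; k2 = (0.125000, -0.125000, 0.000000, 0.000000)
  k3: at (x, y) = (0.753125, 0.496875), (dx/dtau, dy/dtau) = (0.125000, -0.125000); Gamma_xxx = 0.000000, Gamma_xxy = 0.000000, Gamma_xyy = 0.000000, Gamma_yxx = 0.000000, Gamma_yxy = 0.000000, Gamma_yyy = 0.000000; k3 = (0.125000, -0.125000, 0.000000, 0.000000)
  k4: at (x, y) = (0.756250, 0.493750), (dx/dtau, dy/dtau) = (0.125000, -0.125000); Gamma_xxx = 0.000000, Gamma_xxy = 0.000000, Gamma_xyy = 0.000000, Gamma_yxx = 0.000000, Gamma_yxy = 0.000000, Gamma_yyy = 0.000000; k4 = (0.125000, -0.125000, 0.000000, 0.000000)
  Y <- Y + (h/6)(k1 + 2k2 + 2k3 + k4): x = 0.7562, y = 0.4938, dx/dtau = 0.1250, dy/dtau = -0.1250
step 2:
  k1: at (x, y) = (0.756250, 0.493750), (dx/dtau, dy/dtau) = (0.125000, -0.125000); Gamma_xxx = 0.000000, Gamma_xxy = 0.000000, Gamma_xyy = 0.000000, Gamma_yxx = 0.000000, Gamma_yxy = 0.000000, Gamma_yyy = 0.000000; k1 = (0.125000, -0.125000, 0.000000, 0.000000)
  k2: at (x, y) = (0.759375, 0.490625), (dx/dtau, dy/dtau) = (0.125000, -0.125000); Gamma_xxx = 0.000000, Gamma_xxy = 0.000000, Gamma_xyy = 0.000000, Gamma_yxx = 0.000000, Gamma_yxy = 0.000000, Gamma_yyy = 0.000000; k2 = (0.125000, -0.125000, 0.000000, 0.000000)
  k3: at (x, y) = (0.759375, 0.490625), (dx/dtau, dy/dtau) = (0.125000, -0.125000); Gamma_xxx = 0.000000, Gamma_xxy = 0.000000, Gamma_xyy = 0.000000, Gamma_yxx = 0.000000, Gamma_yxy = 0.000000, Gamma_yyy = 0.000000; k3 = (0.125000, -0.125000, 0.000000, 0.000000)
  k4: at (x, y) = (0.762500, 0.487500), (dx/dtau, dy/dtau) = (0.125000, -0.125000); Gamma_xxx = 0.000000, Gamma_xxy = 0.000000, Gamma_xyy = 0.000000, Gamma_yxx = 0.000000, Gamma_yxy = 0.000000, Gamma_yyy = 0.000000; k4 = (0.125000, -0.125000, 0.000000, 0.000000)
  Y <- Y + (h/6)(k1 + 2k2 + 2k3 + k4): x = 0.7625, y = 0.4875, dx/dtau = 0.1250, dy/dtau = -0.1250
step 3:
  k1: at (x, y) = (0.762500, 0.487500), (dx/dtau, dy/dtau) = (0.125000, -0.125000); Gamma_xxx = 0.000000, Gamma_xxy = 0.000000, Gamma_xyy = 0.000000, Gamma_yxx = 0.000000, Gamma_yxy = 0.000000, Gamma_yyy = 0.000000; k1 = (0.125000, -0.125000, 0.000000, 0.000000)
  k2: at (x, y) = (0.765625, 0.484375), (dx/dtau, dy/dtau) = (0.125000, -0.125000); Gamma_xxx = 0.000000, Gamma_xxy = 0.000000, Gamma_xyy = 0.000000, Gamma_yxx = 0.000000, Gamma_yxy = 0.000000, Gamma_yyy = 0.000000; k2 = (0.125000, -0.125000, 0.000000, 0.000000)
  k3: at (x, y) = (0.765625, 0.484375), (dx/dtau, dy/dtau) = (0.125000, -0.125000); Gamma_xxx = 0.000000, Gamma_xxy = 0.000000, Gamma_xyy = 0.000000, Gamma_yxx = 0.000000, Gamma_yxy = 0.000000, Gamma_yyy = 0.000000; k3 = (0.125000, -0.125000, 0.000000, 0.000000)
  k4: at (x, y) = (0.768750, 0.481250), (dx/dtau, dy/dtau) = (0.125000, -0.125000); Gamma_xxx = 0.000000, Gamma_xxy = 0.000000, Gamma_xyy = 0.000000, Gamma_yxx = 0.000000, Gamma_yxy = 0.000000, Gamma_yyy = 0.000000; k4 = (0.125000, -0.125000, 0.000000, 0.000000)
  Y <- Y + (h/6)(k1 + 2k2 + 2k3 + k4): x = 0.7687, y = 0.4813, dx/dtau = 0.1250, dy/dtau = -0.1250

Answer: x = 0.7687, y = 0.4813, dx/dtau = 0.1250, dy/dtau = -0.1250
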